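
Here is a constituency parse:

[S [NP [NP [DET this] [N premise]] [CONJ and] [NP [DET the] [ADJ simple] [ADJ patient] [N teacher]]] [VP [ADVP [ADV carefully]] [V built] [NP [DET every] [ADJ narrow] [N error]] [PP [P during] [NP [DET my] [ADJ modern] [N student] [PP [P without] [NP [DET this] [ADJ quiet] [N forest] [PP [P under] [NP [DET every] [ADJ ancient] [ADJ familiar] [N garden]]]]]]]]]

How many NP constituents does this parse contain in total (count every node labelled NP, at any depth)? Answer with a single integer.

Listing each NP by its span: [NP this premise and the simple patient teacher]; [NP this premise]; [NP the simple patient teacher]; [NP every narrow error]; [NP my modern student without this quiet forest under every ancient familiar garden]; [NP this quiet forest under every ancient familiar garden] … — that makes 7.

7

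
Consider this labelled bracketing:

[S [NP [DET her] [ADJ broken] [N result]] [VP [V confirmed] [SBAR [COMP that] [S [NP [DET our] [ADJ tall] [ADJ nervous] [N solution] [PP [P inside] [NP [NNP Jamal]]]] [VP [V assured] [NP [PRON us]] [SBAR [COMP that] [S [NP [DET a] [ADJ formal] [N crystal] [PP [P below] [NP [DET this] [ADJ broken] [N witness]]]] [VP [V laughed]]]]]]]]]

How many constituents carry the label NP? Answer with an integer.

6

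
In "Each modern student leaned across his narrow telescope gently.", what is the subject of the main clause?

each modern student

In the main clause the verb is "leaned"; the NP preceding it, "each modern student", is the subject.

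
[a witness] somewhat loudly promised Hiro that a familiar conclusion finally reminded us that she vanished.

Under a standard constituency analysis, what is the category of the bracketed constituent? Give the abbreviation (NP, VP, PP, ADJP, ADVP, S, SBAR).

NP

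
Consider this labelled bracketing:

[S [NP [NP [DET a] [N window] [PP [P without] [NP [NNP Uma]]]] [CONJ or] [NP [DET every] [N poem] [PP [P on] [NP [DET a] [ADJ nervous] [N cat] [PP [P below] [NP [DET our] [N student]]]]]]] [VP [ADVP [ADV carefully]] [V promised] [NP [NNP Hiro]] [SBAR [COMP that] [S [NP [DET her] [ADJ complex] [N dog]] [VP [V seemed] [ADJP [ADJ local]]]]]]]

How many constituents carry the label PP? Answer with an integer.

Listing each PP by its span: [PP without Uma]; [PP on a nervous cat below our student]; [PP below our student] — that makes 3.

3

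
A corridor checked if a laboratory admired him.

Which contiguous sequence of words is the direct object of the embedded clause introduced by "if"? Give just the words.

him

"admired" heads the VP of the embedded clause introduced by "if", and "him" is its direct object.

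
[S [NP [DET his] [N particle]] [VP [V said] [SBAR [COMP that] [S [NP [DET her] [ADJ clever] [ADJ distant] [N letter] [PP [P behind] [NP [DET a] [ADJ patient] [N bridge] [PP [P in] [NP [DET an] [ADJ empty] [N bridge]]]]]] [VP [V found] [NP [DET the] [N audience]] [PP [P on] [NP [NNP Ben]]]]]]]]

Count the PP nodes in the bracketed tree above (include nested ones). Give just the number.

Scanning left to right, an opening `[PP` appears at word positions 9, 13, 20 — 3 in total.

3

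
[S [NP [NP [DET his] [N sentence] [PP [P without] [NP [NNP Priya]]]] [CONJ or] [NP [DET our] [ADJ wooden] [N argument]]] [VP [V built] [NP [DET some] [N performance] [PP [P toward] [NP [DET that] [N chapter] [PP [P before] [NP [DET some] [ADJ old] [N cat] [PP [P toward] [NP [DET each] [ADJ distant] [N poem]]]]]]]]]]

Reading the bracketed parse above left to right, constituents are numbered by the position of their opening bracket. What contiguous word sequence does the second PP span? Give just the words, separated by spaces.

In left-to-right order the PP constituents are "without Priya"; "toward that chapter before some old cat toward each distant poem"; "before some old cat toward each distant poem"; "toward each distant poem". Number 2 is "toward that chapter before some old cat toward each distant poem".

toward that chapter before some old cat toward each distant poem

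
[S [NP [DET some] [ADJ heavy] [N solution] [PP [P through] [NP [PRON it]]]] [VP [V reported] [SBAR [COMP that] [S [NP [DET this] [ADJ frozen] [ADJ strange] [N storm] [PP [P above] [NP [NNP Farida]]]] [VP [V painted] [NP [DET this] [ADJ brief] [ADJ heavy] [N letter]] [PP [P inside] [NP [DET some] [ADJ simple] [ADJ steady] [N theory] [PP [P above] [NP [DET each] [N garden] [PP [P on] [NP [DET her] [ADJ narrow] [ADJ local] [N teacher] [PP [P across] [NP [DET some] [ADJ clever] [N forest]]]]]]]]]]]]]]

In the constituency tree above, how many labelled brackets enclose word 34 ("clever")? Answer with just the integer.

14

Path from the root down to the word: S → VP → SBAR → S → VP → PP → NP → PP → NP → PP → NP → PP → NP → ADJ. That is 14 enclosing brackets.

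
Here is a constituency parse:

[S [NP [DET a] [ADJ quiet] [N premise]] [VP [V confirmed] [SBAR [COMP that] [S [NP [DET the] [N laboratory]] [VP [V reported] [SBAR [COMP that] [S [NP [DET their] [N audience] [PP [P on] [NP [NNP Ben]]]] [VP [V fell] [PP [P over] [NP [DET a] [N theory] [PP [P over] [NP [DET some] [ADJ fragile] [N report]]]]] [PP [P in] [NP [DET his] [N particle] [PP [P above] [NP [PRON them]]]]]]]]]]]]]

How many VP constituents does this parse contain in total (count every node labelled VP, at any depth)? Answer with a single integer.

3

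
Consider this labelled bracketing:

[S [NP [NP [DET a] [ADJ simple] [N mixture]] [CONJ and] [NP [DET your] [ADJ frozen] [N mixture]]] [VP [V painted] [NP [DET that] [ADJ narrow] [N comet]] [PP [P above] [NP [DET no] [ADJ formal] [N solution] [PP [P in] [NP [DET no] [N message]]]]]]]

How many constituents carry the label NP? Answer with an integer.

6

The NP constituents are: [NP a simple mixture and your frozen mixture]; [NP a simple mixture]; [NP your frozen mixture]; [NP that narrow comet]; [NP no formal solution in no message]; [NP no message]. Total: 6.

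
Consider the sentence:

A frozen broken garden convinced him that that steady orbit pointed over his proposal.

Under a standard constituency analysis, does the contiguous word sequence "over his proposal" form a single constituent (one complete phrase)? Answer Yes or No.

Yes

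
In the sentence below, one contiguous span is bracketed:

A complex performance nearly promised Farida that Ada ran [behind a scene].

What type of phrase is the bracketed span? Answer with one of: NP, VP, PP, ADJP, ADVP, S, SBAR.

PP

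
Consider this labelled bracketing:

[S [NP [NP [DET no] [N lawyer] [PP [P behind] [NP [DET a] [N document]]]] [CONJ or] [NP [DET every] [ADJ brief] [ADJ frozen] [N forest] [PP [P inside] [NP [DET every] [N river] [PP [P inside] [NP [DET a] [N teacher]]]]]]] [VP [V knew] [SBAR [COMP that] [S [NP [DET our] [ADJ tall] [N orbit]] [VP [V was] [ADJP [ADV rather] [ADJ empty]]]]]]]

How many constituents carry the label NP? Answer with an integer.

7

Listing each NP by its span: [NP no lawyer behind a document or every brief frozen forest inside every river inside a teacher]; [NP no lawyer behind a document]; [NP a document]; [NP every brief frozen forest inside every river inside a teacher]; [NP every river inside a teacher]; [NP a teacher] … — that makes 7.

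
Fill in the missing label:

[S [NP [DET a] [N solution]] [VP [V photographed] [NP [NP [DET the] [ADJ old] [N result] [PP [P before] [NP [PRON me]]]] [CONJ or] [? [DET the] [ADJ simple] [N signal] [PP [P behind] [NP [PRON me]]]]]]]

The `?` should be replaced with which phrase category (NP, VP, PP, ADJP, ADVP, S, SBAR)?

The `?` node immediately contains: DET 'the', ADJ 'simple', N 'signal', PP. That is the internal structure of a noun phrase, so the label is NP.

NP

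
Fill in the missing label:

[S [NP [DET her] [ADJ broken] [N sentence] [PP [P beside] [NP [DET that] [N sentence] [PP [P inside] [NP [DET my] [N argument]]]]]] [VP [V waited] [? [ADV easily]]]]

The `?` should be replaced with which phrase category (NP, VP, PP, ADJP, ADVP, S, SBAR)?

ADVP

The `?` node immediately contains: ADV 'easily'. That is the internal structure of an adverb phrase, so the label is ADVP.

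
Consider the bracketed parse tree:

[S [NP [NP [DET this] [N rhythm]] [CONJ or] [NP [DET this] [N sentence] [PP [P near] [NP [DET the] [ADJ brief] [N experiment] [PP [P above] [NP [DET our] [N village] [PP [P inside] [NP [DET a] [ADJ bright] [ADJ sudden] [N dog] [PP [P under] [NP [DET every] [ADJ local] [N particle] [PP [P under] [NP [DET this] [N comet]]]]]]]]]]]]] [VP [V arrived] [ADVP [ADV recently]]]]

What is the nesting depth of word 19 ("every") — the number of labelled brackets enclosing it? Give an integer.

12

The word sits inside DET, which is inside NP, inside PP, inside NP, inside PP, inside NP, inside PP, inside NP, inside PP, inside NP, inside NP, inside S — 12 brackets in all.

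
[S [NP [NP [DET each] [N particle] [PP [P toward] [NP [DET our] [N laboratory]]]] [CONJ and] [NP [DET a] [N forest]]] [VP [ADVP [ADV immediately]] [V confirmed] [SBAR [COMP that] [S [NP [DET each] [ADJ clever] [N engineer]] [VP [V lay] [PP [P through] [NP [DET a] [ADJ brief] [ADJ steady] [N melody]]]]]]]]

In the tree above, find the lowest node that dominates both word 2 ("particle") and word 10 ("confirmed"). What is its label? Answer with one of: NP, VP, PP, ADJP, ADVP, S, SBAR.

S

The smallest bracket enclosing both words is [S each particle toward our laboratory and a forest immediately confirmed that each clever engineer lay through a brief steady melody], so the label is S.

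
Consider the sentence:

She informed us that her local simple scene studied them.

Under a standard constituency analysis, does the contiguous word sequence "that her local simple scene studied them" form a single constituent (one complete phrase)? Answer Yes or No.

Yes

"that her local simple scene studied them" is exactly the subordinate clause [SBAR that her local simple scene studied them], a complete constituent.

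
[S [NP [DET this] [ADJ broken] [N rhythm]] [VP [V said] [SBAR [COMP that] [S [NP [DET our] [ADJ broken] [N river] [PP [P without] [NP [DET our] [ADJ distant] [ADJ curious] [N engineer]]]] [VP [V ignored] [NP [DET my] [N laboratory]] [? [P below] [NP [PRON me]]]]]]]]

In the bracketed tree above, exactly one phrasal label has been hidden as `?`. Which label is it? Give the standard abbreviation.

PP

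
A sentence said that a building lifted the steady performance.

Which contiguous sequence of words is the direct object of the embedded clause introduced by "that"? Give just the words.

the steady performance

The verb of the embedded clause introduced by "that" is "lifted"; its direct object is the NP "the steady performance".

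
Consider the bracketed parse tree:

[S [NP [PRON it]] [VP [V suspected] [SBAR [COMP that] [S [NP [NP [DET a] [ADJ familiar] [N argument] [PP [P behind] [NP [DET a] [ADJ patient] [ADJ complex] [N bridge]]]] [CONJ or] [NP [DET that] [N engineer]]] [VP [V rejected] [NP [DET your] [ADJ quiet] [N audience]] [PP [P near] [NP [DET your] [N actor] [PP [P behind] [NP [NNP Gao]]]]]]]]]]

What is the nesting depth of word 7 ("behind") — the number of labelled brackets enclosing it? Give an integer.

8

Counting open brackets not yet closed at "behind": [S [VP [SBAR [S [NP [NP [PP [P = 8.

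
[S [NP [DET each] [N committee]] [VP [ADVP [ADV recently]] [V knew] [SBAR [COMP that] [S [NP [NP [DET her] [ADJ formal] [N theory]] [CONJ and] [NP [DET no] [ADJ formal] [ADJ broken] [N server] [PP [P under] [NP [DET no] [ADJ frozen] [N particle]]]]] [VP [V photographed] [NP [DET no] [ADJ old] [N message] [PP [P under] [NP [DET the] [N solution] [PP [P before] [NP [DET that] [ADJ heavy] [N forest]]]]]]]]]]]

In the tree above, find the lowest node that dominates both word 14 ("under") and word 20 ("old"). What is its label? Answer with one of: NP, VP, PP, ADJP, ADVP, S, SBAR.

Word 14 lies under S → VP → SBAR → S → NP → NP → PP → P; word 20 lies under S → VP → SBAR → S → VP → NP → ADJ. The lowest shared node is the S.

S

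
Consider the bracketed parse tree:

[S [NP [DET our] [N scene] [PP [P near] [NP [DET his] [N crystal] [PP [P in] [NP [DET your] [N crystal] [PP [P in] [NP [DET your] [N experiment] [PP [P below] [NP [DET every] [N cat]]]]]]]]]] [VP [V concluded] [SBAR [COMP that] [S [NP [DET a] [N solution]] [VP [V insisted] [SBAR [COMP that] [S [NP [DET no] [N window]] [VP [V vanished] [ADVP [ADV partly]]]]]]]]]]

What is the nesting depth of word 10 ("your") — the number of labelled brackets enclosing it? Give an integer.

9

Counting open brackets not yet closed at "your": [S [NP [PP [NP [PP [NP [PP [NP [DET = 9.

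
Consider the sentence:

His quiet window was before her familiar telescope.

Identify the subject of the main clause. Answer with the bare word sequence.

his quiet window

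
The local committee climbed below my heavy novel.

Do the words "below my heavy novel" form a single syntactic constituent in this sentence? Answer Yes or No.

These words form the whole prepositional phrase headed by "below", so yes — one constituent.

Yes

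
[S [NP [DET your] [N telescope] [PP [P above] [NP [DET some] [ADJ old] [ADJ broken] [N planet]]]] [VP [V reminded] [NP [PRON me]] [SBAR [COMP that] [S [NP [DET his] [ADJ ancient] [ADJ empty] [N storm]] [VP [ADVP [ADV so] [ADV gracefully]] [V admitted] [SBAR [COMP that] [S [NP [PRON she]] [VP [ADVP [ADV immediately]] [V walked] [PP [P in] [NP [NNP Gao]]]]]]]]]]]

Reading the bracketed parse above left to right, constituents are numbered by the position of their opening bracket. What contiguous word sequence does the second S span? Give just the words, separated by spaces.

his ancient empty storm so gracefully admitted that she immediately walked in Gao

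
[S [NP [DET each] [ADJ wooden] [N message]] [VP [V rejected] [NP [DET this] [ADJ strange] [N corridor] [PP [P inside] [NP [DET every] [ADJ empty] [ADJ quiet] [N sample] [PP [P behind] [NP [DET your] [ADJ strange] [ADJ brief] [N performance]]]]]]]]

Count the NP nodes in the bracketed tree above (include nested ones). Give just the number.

4

Listing each NP by its span: [NP each wooden message]; [NP this strange corridor inside every empty quiet sample behind your strange brief performance]; [NP every empty quiet sample behind your strange brief performance]; [NP your strange brief performance] — that makes 4.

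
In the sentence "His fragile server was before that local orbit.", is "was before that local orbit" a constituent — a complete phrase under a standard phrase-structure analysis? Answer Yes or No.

These words form the whole verb phrase headed by "was", so yes — one constituent.

Yes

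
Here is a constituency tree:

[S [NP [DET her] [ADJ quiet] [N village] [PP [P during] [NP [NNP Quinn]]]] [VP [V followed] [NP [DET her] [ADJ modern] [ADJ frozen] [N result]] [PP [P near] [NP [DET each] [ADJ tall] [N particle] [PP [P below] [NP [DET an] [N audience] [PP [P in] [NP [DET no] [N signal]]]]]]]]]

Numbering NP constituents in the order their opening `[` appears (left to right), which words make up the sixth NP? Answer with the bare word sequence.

no signal

In left-to-right order the NP constituents are "her quiet village during Quinn"; "Quinn"; "her modern frozen result"; "each tall particle below an audience in no signal"; "an audience in no signal"; "no signal". Number 6 is "no signal".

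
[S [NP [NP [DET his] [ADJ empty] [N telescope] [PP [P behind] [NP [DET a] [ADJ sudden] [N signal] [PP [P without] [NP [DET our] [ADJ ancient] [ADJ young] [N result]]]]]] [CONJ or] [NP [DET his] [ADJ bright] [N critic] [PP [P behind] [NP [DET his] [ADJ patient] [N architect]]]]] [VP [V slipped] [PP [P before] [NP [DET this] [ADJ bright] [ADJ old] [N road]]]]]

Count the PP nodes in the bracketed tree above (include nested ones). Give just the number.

Listing each PP by its span: [PP behind a sudden signal without our ancient young result]; [PP without our ancient young result]; [PP behind his patient architect]; [PP before this bright old road] — that makes 4.

4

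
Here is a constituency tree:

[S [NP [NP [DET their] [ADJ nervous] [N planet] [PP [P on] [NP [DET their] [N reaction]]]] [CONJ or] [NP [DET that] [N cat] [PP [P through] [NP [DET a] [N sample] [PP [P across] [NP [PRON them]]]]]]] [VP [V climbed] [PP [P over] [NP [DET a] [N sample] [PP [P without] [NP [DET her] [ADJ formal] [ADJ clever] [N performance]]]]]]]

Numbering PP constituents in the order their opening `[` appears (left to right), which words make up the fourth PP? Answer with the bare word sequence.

In left-to-right order the PP constituents are "on their reaction"; "through a sample across them"; "across them"; "over a sample without her formal clever performance"; "without her formal clever performance". Number 4 is "over a sample without her formal clever performance".

over a sample without her formal clever performance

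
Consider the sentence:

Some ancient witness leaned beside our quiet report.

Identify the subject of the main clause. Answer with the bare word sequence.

some ancient witness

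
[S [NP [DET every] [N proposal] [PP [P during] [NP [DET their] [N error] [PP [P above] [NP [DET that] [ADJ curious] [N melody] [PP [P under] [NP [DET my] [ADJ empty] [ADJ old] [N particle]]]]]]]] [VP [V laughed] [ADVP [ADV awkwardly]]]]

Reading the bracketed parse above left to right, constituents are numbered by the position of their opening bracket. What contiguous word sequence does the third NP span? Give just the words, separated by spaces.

that curious melody under my empty old particle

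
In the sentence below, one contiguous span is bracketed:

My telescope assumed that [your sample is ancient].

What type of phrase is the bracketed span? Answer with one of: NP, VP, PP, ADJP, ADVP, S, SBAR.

S

"is" is the head of the bracketed span, so the span is a clause: S.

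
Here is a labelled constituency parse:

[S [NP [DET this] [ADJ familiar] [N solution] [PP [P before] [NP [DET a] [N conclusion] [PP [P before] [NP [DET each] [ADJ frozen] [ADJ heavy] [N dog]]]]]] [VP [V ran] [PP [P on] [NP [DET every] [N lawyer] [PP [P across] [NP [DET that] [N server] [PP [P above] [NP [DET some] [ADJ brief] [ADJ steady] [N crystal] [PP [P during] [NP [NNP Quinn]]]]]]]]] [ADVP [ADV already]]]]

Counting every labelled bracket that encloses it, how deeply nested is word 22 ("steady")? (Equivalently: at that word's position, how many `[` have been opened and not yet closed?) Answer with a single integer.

9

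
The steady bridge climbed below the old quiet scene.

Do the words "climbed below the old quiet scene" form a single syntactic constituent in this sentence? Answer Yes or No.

Yes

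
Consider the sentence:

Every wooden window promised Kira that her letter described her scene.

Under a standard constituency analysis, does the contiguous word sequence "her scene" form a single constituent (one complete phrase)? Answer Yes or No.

Yes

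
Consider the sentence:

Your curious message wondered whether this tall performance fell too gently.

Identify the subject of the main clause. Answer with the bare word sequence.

In the main clause the verb is "wondered"; the NP preceding it, "your curious message", is the subject.

your curious message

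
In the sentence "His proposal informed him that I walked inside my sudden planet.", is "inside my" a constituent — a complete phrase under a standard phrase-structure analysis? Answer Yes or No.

No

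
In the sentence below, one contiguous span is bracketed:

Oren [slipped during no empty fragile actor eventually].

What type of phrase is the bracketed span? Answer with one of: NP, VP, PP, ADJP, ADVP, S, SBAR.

VP

The bracketed span "slipped during no empty fragile actor eventually" is headed by "slipped", making it a verb phrase (VP).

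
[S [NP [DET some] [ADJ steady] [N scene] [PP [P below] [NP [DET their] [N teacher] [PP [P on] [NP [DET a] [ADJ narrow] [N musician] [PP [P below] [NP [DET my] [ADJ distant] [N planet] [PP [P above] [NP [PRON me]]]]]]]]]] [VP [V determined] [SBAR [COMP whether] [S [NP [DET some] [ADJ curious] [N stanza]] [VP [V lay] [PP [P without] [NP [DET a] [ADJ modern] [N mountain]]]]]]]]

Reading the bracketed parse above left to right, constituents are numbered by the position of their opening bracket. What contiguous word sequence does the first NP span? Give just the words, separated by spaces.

some steady scene below their teacher on a narrow musician below my distant planet above me

The NP opening brackets appear, in order, over: "some steady scene below their teacher on a narrow musician below my distant planet above me"; "their teacher on a narrow musician below my distant planet above me"; "a narrow musician below my distant planet above me"; "my distant planet above me"; "me"; "some curious stanza"; "a modern mountain". The first one spans "some steady scene below their teacher on a narrow musician below my distant planet above me".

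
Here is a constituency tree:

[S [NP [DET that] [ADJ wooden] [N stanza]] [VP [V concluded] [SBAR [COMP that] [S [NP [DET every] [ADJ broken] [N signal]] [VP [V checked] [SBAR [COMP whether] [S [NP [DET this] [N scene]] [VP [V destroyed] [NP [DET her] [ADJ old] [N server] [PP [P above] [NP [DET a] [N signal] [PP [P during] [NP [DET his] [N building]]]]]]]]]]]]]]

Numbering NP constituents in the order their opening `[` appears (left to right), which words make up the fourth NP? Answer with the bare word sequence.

her old server above a signal during his building

Opening `[NP` markers occur at word positions 1, 6, 11, 14, 18, 21; the fourth of these opens the constituent [NP her old server above a signal during his building].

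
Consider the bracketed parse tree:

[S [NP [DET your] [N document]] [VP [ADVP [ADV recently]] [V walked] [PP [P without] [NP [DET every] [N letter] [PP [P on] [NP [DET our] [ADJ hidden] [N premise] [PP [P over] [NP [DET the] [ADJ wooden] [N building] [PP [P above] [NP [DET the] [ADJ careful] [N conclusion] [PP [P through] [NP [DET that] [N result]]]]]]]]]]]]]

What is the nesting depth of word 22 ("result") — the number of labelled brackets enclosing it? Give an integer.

The word sits inside N, which is inside NP, inside PP, inside NP, inside PP, inside NP, inside PP, inside NP, inside PP, inside NP, inside PP, inside VP, inside S — 13 brackets in all.

13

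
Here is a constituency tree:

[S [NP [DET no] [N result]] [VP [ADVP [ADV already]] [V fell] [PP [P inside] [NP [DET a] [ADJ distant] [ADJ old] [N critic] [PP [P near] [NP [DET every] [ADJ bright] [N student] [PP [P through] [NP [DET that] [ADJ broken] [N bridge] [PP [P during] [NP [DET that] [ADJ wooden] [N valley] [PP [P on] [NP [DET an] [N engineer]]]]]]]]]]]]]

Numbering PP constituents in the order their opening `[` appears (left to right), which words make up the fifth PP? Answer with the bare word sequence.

The PP opening brackets appear, in order, over: "inside a distant old critic near every bright student through that broken bridge during that wooden valley on an engineer"; "near every bright student through that broken bridge during that wooden valley on an engineer"; "through that broken bridge during that wooden valley on an engineer"; "during that wooden valley on an engineer"; "on an engineer". The fifth one spans "on an engineer".

on an engineer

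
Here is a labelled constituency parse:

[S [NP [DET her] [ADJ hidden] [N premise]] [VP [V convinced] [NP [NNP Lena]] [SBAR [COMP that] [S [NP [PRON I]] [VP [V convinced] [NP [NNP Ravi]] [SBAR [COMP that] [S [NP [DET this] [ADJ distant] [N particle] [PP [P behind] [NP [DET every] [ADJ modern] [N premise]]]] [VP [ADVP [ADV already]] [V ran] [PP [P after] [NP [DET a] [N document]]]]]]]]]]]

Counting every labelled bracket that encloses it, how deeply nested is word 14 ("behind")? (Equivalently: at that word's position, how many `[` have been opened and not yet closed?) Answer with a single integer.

10

Counting open brackets not yet closed at "behind": [S [VP [SBAR [S [VP [SBAR [S [NP [PP [P = 10.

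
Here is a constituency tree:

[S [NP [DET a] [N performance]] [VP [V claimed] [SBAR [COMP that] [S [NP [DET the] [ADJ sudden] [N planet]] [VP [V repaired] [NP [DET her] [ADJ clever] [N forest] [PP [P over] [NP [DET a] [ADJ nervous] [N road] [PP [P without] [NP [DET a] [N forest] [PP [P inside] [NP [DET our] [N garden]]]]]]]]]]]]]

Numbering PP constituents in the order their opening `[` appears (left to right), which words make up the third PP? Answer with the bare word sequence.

inside our garden

The PP opening brackets appear, in order, over: "over a nervous road without a forest inside our garden"; "without a forest inside our garden"; "inside our garden". The third one spans "inside our garden".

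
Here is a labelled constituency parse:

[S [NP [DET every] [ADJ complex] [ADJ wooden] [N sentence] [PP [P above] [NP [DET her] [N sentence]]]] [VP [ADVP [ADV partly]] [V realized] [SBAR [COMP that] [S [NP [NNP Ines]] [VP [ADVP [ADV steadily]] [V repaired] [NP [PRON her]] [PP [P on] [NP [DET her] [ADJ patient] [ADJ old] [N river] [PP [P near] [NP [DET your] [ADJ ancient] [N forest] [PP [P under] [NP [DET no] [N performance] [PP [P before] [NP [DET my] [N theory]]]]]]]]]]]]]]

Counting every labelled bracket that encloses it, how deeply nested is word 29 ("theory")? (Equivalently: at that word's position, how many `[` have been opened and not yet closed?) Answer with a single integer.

14

Counting open brackets not yet closed at "theory": [S [VP [SBAR [S [VP [PP [NP [PP [NP [PP [NP [PP [NP [N = 14.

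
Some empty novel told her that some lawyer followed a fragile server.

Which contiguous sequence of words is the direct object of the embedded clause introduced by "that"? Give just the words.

"followed" heads the VP of the embedded clause introduced by "that", and "a fragile server" is its direct object.

a fragile server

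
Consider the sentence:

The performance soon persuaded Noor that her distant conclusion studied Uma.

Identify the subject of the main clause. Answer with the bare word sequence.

The subject of the main clause is the NP immediately before the verb "persuaded": "the performance".

the performance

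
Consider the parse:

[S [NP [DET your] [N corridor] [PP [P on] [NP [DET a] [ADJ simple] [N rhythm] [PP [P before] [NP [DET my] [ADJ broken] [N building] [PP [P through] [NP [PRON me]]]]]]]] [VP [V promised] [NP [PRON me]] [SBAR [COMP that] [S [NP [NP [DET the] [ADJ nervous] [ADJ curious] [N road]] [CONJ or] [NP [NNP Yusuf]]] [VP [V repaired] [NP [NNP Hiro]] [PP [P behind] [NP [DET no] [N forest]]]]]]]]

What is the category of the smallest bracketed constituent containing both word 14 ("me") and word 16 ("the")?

VP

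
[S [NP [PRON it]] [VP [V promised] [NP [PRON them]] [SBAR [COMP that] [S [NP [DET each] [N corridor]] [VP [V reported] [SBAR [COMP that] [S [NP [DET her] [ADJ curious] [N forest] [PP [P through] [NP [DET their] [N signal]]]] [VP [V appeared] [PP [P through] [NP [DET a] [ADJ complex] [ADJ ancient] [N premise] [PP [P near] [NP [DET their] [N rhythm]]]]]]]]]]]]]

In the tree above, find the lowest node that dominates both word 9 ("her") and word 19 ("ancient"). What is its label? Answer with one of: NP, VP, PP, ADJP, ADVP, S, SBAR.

S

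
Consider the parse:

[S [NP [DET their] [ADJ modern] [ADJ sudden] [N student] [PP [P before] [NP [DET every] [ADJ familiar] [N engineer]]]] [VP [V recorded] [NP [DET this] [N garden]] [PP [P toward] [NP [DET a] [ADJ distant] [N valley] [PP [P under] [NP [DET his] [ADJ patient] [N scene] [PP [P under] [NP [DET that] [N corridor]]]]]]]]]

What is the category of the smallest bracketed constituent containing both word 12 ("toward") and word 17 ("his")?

PP

The smallest bracket enclosing both words is [PP toward a distant valley under his patient scene under that corridor], so the label is PP.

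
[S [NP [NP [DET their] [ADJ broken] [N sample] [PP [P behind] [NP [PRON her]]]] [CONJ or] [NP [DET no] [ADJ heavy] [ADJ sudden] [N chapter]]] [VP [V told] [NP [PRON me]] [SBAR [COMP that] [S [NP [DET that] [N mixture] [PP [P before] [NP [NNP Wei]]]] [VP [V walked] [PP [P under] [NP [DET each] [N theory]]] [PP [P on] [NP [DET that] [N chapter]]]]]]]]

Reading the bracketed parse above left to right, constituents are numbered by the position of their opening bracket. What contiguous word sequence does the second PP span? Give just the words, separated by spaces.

In left-to-right order the PP constituents are "behind her"; "before Wei"; "under each theory"; "on that chapter". Number 2 is "before Wei".

before Wei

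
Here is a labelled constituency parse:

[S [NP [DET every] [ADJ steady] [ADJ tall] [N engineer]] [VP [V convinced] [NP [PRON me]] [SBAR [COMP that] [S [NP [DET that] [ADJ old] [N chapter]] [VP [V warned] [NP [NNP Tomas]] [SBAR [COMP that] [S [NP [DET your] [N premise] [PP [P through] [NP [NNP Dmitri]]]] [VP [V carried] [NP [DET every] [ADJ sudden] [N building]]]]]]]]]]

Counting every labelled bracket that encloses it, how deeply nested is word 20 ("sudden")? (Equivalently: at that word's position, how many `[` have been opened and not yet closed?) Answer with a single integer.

10

Path from the root down to the word: S → VP → SBAR → S → VP → SBAR → S → VP → NP → ADJ. That is 10 enclosing brackets.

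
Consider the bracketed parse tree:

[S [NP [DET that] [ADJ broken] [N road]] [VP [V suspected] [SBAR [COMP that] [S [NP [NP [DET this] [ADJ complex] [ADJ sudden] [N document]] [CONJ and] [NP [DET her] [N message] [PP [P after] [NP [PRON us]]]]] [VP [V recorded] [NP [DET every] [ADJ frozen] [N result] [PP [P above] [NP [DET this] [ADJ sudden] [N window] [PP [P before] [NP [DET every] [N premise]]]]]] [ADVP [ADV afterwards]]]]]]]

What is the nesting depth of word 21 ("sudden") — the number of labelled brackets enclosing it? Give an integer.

9

The word sits inside ADJ, which is inside NP, inside PP, inside NP, inside VP, inside S, inside SBAR, inside VP, inside S — 9 brackets in all.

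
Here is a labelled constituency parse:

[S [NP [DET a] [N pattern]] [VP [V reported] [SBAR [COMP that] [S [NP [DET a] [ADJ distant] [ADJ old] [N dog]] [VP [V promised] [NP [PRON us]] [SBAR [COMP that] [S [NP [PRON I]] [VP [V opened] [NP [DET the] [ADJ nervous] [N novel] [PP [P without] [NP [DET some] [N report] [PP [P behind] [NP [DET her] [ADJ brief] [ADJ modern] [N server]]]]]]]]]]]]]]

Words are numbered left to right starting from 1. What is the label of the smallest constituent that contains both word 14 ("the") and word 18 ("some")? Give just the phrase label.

NP

The smallest bracket enclosing both words is [NP the nervous novel without some report behind her brief modern server], so the label is NP.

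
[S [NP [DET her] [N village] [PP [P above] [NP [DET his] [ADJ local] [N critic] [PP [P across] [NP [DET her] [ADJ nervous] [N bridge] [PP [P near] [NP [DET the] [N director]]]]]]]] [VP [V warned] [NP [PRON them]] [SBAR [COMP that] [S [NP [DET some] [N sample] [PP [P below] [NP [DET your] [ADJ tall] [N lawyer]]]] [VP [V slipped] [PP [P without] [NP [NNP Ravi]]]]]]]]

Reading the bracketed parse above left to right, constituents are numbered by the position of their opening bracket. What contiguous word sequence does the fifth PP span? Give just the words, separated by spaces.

without Ravi

Opening `[PP` markers occur at word positions 3, 7, 11, 19, 24; the fifth of these opens the constituent [PP without Ravi].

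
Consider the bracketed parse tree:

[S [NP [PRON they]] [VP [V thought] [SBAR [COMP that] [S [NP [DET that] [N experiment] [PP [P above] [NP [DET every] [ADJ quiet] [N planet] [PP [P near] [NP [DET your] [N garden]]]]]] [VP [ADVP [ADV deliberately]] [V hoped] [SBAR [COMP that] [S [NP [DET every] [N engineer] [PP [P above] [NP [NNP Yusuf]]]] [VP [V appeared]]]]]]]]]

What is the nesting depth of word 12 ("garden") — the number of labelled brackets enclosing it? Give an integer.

Counting open brackets not yet closed at "garden": [S [VP [SBAR [S [NP [PP [NP [PP [NP [N = 10.

10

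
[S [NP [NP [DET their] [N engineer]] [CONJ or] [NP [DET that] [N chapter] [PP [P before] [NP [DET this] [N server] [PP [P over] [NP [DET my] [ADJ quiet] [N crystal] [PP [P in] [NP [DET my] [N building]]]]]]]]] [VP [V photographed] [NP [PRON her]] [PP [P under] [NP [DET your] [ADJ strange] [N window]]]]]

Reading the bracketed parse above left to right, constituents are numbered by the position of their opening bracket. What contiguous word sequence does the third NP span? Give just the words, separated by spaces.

Opening `[NP` markers occur at word positions 1, 1, 4, 7, 10, 14, 17, 19; the third of these opens the constituent [NP that chapter before this server over my quiet crystal in my building].

that chapter before this server over my quiet crystal in my building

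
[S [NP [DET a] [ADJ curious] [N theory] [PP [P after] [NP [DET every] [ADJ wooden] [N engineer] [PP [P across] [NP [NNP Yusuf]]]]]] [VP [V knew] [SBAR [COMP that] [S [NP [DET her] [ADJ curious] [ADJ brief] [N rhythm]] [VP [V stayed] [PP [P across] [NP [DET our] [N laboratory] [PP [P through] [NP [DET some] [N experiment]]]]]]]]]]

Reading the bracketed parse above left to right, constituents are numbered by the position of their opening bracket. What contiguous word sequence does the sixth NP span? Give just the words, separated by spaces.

some experiment

Opening `[NP` markers occur at word positions 1, 5, 9, 12, 18, 21; the sixth of these opens the constituent [NP some experiment].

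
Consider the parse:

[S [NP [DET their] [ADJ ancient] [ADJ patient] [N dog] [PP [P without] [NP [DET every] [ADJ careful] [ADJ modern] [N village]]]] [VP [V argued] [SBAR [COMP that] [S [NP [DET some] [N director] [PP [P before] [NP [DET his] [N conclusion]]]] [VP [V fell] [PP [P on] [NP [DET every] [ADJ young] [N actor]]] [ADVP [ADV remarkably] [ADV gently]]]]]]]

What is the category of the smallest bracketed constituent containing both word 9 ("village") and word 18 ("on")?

S

Both words fall inside [S their ancient patient dog without every careful modern village argued that some director before his conclusion fell on every young actor remarkably gently] (words 1–23), and no smaller constituent contains them both. Label: S.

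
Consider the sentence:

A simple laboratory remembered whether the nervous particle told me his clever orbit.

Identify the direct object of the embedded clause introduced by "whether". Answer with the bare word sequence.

his clever orbit

"told" heads the VP of the embedded clause introduced by "whether", and "his clever orbit" is its direct object.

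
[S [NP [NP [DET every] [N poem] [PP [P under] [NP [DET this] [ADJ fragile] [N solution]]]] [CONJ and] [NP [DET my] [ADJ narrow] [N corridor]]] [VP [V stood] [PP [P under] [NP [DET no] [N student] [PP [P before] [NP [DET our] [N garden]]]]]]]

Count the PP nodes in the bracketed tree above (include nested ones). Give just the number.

Scanning left to right, an opening `[PP` appears at word positions 3, 12, 15 — 3 in total.

3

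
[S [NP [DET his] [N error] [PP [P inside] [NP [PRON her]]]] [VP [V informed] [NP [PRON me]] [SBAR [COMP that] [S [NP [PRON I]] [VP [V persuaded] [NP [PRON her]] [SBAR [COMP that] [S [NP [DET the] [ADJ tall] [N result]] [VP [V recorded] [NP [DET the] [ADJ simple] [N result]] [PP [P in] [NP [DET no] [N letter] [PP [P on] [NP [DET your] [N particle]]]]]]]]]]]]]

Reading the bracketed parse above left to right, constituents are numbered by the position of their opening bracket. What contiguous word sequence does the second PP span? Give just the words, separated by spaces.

Opening `[PP` markers occur at word positions 3, 19, 22; the second of these opens the constituent [PP in no letter on your particle].

in no letter on your particle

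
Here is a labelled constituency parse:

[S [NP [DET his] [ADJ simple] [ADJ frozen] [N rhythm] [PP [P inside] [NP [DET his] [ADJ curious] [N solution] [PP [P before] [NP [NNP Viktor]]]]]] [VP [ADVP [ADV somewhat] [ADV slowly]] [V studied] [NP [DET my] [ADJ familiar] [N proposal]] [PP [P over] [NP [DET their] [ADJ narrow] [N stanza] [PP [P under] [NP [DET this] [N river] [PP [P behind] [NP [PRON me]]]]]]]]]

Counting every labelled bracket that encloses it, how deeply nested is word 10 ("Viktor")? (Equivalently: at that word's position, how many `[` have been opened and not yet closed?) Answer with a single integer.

7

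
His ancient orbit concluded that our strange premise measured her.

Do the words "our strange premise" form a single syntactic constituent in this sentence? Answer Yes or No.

Yes

These words form the whole noun phrase headed by "premise", so yes — one constituent.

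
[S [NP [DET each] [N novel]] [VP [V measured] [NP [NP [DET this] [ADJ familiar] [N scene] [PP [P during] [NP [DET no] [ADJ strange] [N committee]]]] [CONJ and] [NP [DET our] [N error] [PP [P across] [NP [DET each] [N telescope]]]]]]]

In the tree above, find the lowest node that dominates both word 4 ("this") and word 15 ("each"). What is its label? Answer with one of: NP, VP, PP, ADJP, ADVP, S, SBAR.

NP

Both words fall inside [NP this familiar scene during no strange committee and our error across each telescope] (words 4–16), and no smaller constituent contains them both. Label: NP.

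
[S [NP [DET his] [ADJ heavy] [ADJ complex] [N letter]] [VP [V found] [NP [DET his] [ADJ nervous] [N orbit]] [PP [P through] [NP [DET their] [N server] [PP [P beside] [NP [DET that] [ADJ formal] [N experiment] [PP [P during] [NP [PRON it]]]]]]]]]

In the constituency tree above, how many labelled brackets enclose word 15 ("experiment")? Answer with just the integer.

7

The word sits inside N, which is inside NP, inside PP, inside NP, inside PP, inside VP, inside S — 7 brackets in all.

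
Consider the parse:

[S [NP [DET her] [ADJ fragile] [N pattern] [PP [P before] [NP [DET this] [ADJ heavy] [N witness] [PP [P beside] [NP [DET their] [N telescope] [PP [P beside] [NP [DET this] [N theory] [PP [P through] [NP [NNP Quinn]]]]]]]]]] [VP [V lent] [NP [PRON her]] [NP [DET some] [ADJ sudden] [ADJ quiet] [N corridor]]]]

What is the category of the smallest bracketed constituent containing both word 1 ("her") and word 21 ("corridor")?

S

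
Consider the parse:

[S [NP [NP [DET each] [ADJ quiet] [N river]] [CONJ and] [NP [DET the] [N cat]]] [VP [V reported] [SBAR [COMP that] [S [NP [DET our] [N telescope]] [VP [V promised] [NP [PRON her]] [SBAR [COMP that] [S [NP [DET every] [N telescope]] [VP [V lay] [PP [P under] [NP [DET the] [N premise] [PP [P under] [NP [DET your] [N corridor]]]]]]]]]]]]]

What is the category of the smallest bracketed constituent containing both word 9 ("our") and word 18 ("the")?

Word 9 lies under S → VP → SBAR → S → NP → DET; word 18 lies under S → VP → SBAR → S → VP → SBAR → S → VP → PP → NP → DET. The lowest shared node is the S.

S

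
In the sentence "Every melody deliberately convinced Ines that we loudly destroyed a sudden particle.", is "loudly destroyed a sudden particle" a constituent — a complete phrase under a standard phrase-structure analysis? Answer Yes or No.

These words form the whole verb phrase headed by "destroyed", so yes — one constituent.

Yes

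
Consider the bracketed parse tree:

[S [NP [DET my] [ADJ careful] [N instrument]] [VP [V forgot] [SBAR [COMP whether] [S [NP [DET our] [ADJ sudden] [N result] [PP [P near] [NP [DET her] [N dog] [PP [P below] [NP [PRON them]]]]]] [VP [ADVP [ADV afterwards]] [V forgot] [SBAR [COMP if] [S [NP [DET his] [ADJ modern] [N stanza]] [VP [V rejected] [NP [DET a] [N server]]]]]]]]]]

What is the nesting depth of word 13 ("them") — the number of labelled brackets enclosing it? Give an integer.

10

Path from the root down to the word: S → VP → SBAR → S → NP → PP → NP → PP → NP → PRON. That is 10 enclosing brackets.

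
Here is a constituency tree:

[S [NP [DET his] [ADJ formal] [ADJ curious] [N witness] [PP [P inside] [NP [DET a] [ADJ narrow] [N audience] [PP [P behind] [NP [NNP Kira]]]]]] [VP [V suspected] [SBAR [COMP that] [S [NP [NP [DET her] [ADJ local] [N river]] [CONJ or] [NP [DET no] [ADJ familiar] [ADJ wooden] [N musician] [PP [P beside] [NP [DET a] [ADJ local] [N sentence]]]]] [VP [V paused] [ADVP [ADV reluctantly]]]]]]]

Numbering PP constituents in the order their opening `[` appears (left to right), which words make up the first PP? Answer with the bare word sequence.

inside a narrow audience behind Kira

In left-to-right order the PP constituents are "inside a narrow audience behind Kira"; "behind Kira"; "beside a local sentence". Number 1 is "inside a narrow audience behind Kira".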